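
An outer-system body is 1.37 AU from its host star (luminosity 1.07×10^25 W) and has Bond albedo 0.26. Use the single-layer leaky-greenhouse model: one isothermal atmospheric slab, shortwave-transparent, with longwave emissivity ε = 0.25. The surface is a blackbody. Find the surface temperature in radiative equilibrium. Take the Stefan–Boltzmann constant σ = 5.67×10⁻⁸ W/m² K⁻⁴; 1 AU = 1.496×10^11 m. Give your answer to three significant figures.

93.2 K

d = 1.37 × 1.496×10^11 m = 2.050×10^11 m.
Flux at the orbit: S = L/(4πd²) = 1.07×10^25/(4π·(2.05×10^11)²) = 20.27 W/m².
At the top of the atmosphere, σT_e⁴ = S(1−α)/4 = 3.750 W/m², giving T_e = 90.18 K.
For a single slab of emissivity ε, T_s⁴ = 2T_e⁴/(2−ε); thus T_s = 90.18·(1.143)^(1/4) = 93.24 K.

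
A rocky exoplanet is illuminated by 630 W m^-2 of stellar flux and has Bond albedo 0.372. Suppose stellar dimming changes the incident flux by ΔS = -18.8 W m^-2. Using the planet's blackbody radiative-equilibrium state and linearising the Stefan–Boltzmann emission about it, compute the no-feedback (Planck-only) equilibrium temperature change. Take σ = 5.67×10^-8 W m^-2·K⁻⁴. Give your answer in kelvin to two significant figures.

-1.5 K

The baseline emission temperature is T_e = 204.4 K.
ΔF = Δ[S(1−α)]/4 = (1−0.372)·-18.8/4 = -2.952 W m^-2.
Linearising σT⁴ gives d(σT⁴)/dT = 4σT_e³ = 1.936 W m^-2 per K.
ΔT₀ = ΔF/λ_P = -2.952/1.936 = -1.52 K.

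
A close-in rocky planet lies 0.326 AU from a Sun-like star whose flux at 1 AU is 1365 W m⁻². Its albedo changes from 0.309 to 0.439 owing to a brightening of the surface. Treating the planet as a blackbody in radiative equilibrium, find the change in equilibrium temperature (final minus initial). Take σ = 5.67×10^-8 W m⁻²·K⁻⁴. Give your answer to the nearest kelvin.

-23 kelvin

By the inverse-square law, S = 1365/0.326² = 12840 W m⁻².
With α = 0.309, T₁ = 444.8 K.
Final:   T₂ = [S(1−0.439)/(4σ)]^(1/4) = 422.2 K.
Change: 422.2 − 444.8 = -22.58 K.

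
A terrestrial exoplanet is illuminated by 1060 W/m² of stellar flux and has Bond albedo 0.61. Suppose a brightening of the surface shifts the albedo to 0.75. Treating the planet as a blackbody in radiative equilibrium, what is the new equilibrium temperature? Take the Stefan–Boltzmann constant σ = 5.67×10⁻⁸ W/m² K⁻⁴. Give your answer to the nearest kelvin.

185 kelvin

New equilibrium: T₂ = [(1−0.75)·1060/(4σ)]^(1/4) = 184.9 K.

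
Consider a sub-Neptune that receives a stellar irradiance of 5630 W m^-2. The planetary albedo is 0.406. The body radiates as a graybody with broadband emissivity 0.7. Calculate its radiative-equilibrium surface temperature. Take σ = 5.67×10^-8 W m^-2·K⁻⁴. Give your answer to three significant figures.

The planet absorbs (1−α)S over its disc πR² and re-emits over 4πR², so the mean absorbed flux is (1−0.406)·5630/4 = 836.1 W m^-2.
Radiative balance εσT⁴ = 836.1 gives T = [836.1/(0.7·σ)]^(1/4) = 381.0 K.

381 K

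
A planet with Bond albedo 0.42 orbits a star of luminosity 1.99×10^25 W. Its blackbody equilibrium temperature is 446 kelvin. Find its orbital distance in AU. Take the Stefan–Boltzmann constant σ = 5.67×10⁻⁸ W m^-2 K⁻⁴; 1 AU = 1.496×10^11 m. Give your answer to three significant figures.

Required flux: S = 4σT⁴/(1−α) = 15470 W m^-2.
From L = 4πd²S, d = √(1.99×10^25/(4π·15470)) = 1.012×10^10 m = 0.06763 AU.

0.0676 AU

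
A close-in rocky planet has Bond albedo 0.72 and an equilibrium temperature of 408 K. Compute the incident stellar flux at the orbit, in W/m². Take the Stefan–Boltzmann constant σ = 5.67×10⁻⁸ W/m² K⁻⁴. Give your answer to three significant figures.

From S(1−α)/4 = σT⁴: S = 4σT⁴/(1−α).
σT⁴ = 5.67×10⁻⁸·(408)⁴ = 1571 W/m².
S = 4·1571/0.28 = 22450 W/m².

22400 W/m²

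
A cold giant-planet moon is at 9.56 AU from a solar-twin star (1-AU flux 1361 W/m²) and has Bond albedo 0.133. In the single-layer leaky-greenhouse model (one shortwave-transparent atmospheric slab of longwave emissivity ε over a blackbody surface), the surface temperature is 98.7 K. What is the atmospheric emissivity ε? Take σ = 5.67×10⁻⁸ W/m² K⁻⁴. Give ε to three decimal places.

0.800

Flux at the orbit: S = 1361/(9.56)² = 14.89 W/m².
First, T_e = [14.89·(1−0.133)/(4σ)]^(1/4) = 86.86 K.
T_s⁴ = T_e⁴·2/(2−ε) → ε = 2 − 2(T_e/T_s)⁴ = 2 − 2·(86.86/98.7)⁴ = 0.8003.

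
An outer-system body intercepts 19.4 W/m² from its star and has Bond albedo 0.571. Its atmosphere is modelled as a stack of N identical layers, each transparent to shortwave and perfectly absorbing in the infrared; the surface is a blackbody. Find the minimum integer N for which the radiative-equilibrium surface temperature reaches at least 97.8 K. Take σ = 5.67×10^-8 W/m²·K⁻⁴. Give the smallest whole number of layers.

2

OLR = S(1−α)/4 = 2.081 W/m²; the top layer radiates at T_e = 77.83 K.
T_s = (N+1)^(1/4)·T_e ≥ 97.8 K requires N+1 ≥ (T_s/T_e)⁴ = (97.8/77.83)⁴ = 2.493.
Rounding up, N = 2.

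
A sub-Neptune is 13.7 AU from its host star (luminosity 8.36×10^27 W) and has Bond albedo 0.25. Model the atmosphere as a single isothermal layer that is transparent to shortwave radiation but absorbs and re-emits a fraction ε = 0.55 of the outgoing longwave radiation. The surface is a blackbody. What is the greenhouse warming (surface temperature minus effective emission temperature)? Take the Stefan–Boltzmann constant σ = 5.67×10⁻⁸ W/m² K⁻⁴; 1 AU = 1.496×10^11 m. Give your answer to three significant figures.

d = 13.7 × 1.496×10^11 m = 2.050×10^12 m.
S = L/(4πd²) = 158.4 W/m².
At the top of the atmosphere, σT_e⁴ = S(1−α)/4 = 29.70 W/m², giving T_e = 151.3 K.
Surface balance with a leaky layer gives σT_s⁴ = σT_e⁴·2/(2−ε), so T_s = T_e·[2/(2−0.55)]^(1/4) = 163.9 K.
T_s − T_e = 163.9 − 151.3 = 12.66 K.

12.7 K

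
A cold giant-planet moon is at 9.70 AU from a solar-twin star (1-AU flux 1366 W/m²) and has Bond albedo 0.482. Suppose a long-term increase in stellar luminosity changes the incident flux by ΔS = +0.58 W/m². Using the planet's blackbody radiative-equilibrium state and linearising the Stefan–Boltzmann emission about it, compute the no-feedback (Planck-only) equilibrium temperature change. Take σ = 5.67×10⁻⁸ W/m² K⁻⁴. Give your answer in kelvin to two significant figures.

By the inverse-square law, S = 1366/9.70² = 14.52 W/m².
Unperturbed T_e = [14.52·(1−0.482)/(4σ)]^¼ = 75.88 K.
ΔF = Δ[S(1−α)]/4 = (1−0.482)·+0.58/4 = 0.07511 W/m².
Planck response: λ_P = 4σT_e³ = 4·5.67×10⁻⁸·(75.88)³ = 0.09910 W/m²/K.
So ΔT₀ = 0.07511/0.09910 = 0.758 K.

0.76 K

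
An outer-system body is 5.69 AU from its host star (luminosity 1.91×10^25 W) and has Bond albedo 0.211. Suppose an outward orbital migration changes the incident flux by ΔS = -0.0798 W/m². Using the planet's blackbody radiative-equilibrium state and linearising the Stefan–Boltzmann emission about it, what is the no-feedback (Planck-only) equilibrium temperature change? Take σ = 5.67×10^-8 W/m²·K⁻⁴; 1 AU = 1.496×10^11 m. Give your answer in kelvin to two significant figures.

Orbital distance: d = 5.69 AU = 8.512×10^11 m.
Spreading L over a sphere of radius d: S = 1.91×10^25/(4π·8.51×10^11²) = 2.098 W/m².
Reference equilibrium: T_e = [S(1−α)/(4σ)]^(1/4) = 51.97 K.
ΔF = Δ[S(1−α)]/4 = (1−0.211)·-0.0798/4 = -0.01574 W/m².
The Planck feedback parameter is 4σT_e³ = 0.03184 W/m²/K.
ΔT₀ = ΔF/λ_P = -0.01574/0.03184 = -0.494 K.

-0.49 kelvin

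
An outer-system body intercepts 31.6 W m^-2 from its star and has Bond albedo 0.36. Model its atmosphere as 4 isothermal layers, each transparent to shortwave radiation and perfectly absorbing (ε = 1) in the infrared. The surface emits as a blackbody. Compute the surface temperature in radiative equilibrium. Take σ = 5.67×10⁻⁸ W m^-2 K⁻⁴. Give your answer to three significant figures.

145 kelvin

Top-of-atmosphere balance: σT_e⁴ = S(1−α)/4 = 5.056 W m^-2 → T_e = 97.18 K.
For an N-layer opaque stack, T_s⁴ = (N+1)T_e⁴, hence T_s = (5)^(1/4)×97.18 K = 145.3 K.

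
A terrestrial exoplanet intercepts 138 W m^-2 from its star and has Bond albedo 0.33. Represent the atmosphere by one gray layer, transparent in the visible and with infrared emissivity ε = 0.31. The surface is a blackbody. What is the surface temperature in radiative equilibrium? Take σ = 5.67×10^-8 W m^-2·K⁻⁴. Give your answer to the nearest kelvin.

Effective emission temperature (TOA balance): σT_e⁴ = S(1−α)/4 = 23.11 W m^-2 → T_e = 142.1 K.
For a single slab of emissivity ε, T_s⁴ = 2T_e⁴/(2−ε); thus T_s = 142.1·(1.183)^(1/4) = 148.2 K.

148 K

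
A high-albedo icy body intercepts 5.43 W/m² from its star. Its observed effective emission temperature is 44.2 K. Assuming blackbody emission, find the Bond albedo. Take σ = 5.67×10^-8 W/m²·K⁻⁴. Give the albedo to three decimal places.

Energy balance: S(1−α)/4 = σT⁴, so 1−α = 4σT⁴/S.
σT⁴ = 0.2164 W/m², so 4σT⁴ = 0.8656 W/m².
1−α = 0.8656/5.430 = 0.1594, so α = 0.8406.

0.841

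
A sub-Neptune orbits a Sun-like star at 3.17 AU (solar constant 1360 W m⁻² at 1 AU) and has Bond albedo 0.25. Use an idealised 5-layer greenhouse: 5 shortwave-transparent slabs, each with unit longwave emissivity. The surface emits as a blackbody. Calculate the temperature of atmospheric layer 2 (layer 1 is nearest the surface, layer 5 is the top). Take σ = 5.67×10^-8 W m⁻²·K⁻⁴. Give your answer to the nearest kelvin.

Flux at the orbit: S = 1360/(3.17)² = 135.3 W m⁻².
OLR = S(1−α)/4 = 25.38 W m⁻²; the top layer radiates at T_e = 145.4 K.
Each opaque layer satisfies 2T_j⁴ = T_{j−1}⁴ + T_{j+1}⁴, giving T_k⁴ = (N+1−k)T_e⁴.
With k = 2: T_2 = (5+1−2)^¼·145.4 K = 205.7 K.

206 K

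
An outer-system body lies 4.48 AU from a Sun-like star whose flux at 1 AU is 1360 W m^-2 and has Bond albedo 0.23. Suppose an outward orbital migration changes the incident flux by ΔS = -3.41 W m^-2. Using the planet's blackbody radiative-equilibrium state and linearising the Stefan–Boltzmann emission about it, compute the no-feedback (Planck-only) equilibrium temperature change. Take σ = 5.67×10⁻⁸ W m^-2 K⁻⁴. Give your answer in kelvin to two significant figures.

-1.5 kelvin

Flux at the orbit: S = 1360/(4.48)² = 67.76 W m^-2.
Reference equilibrium: T_e = [S(1−α)/(4σ)]^(1/4) = 123.2 K.
ΔF = Δ[S(1−α)]/4 = (1−0.23)·-3.41/4 = -0.6564 W m^-2.
Linearising σT⁴ gives d(σT⁴)/dT = 4σT_e³ = 0.4237 W m^-2 per K.
ΔT₀ = ΔF/λ_P = -0.6564/0.4237 = -1.55 K.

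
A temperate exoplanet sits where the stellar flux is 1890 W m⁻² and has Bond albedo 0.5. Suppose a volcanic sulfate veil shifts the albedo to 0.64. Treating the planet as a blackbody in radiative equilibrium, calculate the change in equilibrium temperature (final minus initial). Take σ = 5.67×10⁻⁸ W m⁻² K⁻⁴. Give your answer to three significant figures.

-20.0 K

Initial: T₁ = [S(1−0.5)/(4σ)]^(1/4) = 254.1 K.
With α = 0.64, T₂ = 234.0 K.
Change: 234.0 − 254.1 = -20.03 K.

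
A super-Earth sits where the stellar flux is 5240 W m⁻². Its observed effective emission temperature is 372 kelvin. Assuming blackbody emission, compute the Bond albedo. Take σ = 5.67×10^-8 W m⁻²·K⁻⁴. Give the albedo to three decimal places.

Rearranging the radiative balance, α = 1 − 4σT⁴/S.
σT⁴ = 1086 W m⁻², so 4σT⁴ = 4343 W m⁻².
Hence α = 1 − 4343/5240 = 0.1711.

0.171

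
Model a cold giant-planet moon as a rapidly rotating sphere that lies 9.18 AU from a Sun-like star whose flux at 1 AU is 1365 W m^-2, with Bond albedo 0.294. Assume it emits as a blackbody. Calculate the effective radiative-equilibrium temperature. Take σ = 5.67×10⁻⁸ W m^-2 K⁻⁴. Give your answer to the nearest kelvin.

Flux at the orbit: S = 1365/(9.18)² = 16.20 W m^-2.
Averaging over the sphere, the absorbed flux is S(1−α)/4 = 2.859 W m^-2.
Balancing against σT⁴: T = (2.859/5.67×10⁻⁸)^(1/4) = 84.27 K.

84 kelvin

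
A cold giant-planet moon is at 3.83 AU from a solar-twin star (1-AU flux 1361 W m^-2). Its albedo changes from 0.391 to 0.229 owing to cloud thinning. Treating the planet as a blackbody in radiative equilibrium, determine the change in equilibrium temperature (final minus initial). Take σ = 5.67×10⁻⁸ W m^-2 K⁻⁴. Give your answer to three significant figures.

7.63 kelvin

Irradiance scales as 1/d², so S = 1361 W m^-2 × (1/3.83)² = 92.78 W m^-2.
With α = 0.391, T₁ = 125.6 K.
After:  T₂ = [92.78·0.771/(4σ)]^(1/4) = 133.3 K.
ΔT = T₂ − T₁ = 7.631 K.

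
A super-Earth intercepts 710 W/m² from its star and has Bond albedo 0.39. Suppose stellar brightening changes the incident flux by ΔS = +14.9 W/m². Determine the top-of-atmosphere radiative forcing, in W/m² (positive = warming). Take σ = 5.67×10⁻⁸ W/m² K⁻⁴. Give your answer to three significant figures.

2.27 W/m²

TOA radiative forcing: ΔF = (1−α)ΔS/4 = 0.61·(+14.9)/4 = 2.272 W/m².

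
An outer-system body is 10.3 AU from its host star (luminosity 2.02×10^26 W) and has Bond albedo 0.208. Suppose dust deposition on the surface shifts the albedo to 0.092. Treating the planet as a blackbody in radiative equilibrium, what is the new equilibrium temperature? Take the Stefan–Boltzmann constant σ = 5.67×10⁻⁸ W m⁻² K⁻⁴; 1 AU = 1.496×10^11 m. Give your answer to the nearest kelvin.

72 kelvin

Orbital distance: d = 10.3 AU = 1.541×10^12 m.
S = L/(4πd²) = 6.770 W m⁻².
With the new albedo, S(1−α₂)/4 = 1.537 W m⁻², so T₂ = 72.15 K.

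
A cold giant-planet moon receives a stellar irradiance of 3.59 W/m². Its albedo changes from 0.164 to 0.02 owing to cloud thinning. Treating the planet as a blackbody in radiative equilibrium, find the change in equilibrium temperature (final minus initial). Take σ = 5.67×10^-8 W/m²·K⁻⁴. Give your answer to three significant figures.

Before: T₁ = [3.590·0.836/(4σ)]^(1/4) = 60.31 K.
With α = 0.02, T₂ = 62.76 K.
ΔT = T₂ − T₁ = 2.445 K.

2.44 kelvin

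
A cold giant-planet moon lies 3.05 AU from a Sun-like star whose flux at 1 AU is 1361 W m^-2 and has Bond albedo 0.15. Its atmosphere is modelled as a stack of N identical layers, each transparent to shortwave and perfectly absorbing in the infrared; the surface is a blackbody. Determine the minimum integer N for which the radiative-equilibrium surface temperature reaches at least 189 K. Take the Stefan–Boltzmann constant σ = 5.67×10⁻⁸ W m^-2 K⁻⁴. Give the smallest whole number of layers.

By the inverse-square law, S = 1361/3.05² = 146.3 W m^-2.
The effective emission temperature is T_e = [S(1−α)/(4σ)]^¼ = 153.0 K.
T_s = (N+1)^(1/4)·T_e ≥ 189 K requires N+1 ≥ (T_s/T_e)⁴ = (189/153.0)⁴ = 2.327.
The minimum whole number is N = 2.

2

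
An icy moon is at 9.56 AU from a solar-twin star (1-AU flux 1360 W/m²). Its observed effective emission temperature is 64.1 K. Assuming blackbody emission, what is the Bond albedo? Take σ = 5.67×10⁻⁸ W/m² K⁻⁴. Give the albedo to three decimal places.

0.743

Flux at the orbit: S = 1360/(9.56)² = 14.88 W/m².
Rearranging the radiative balance, α = 1 − 4σT⁴/S.
σT⁴ = 0.9572 W/m², so 4σT⁴ = 3.829 W/m².
1−α = 3.829/14.88 = 0.2573, so α = 0.7427.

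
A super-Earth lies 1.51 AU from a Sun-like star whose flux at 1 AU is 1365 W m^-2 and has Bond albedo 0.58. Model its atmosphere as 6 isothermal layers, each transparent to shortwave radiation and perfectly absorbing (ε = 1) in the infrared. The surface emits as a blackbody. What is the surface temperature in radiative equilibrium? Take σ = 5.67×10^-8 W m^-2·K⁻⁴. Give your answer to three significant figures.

Flux at the orbit: S = 1365/(1.51)² = 598.7 W m^-2.
Top-of-atmosphere balance: σT_e⁴ = S(1−α)/4 = 62.86 W m^-2 → T_e = 182.5 K.
With N = 6 opaque layers, T_s = (N+1)^(1/4)·T_e = 7^(1/4)·182.5 = 296.8 K.

297 kelvin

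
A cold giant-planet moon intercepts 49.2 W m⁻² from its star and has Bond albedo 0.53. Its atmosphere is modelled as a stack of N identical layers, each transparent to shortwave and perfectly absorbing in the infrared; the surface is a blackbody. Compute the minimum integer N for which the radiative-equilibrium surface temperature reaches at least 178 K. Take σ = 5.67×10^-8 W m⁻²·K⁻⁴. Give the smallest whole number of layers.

Top-of-atmosphere balance: σT_e⁴ = S(1−α)/4 = 5.781 W m⁻² → T_e = 100.5 K.
Need (N+1)T_e⁴ ≥ T_s⁴, i.e. N+1 ≥ (178/100.5)⁴ = 9.846.
The minimum whole number is N = 9.

9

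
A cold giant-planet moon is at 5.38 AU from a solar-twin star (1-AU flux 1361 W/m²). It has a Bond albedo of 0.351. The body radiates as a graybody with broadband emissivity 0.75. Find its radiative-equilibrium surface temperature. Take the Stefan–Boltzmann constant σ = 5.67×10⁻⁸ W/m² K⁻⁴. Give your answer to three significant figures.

By the inverse-square law, S = 1361/5.38² = 47.02 W/m².
Averaging over the sphere, the absorbed flux is S(1−α)/4 = 7.629 W/m².
Radiative balance εσT⁴ = 7.629 gives T = [7.629/(0.75·σ)]^(1/4) = 115.7 K.

116 kelvin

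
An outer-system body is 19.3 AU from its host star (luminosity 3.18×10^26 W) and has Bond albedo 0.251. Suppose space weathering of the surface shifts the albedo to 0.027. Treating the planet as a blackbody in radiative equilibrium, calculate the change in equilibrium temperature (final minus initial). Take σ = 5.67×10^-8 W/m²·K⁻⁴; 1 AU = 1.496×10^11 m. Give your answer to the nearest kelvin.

Orbital distance: d = 19.3 AU = 2.887×10^12 m.
S = L/(4πd²) = 3.036 W/m².
Before: T₁ = [3.036·0.749/(4σ)]^(1/4) = 56.27 K.
Final:   T₂ = [S(1−0.027)/(4σ)]^(1/4) = 60.07 K.
ΔT = T₂ − T₁ = 3.804 K.

4 K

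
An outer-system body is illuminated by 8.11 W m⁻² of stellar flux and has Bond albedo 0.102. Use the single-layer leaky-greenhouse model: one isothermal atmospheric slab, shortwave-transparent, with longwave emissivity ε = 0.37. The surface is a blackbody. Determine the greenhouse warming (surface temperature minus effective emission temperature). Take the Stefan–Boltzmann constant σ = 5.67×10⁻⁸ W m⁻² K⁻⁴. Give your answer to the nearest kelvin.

At the top of the atmosphere, σT_e⁴ = S(1−α)/4 = 1.821 W m⁻², giving T_e = 75.28 K.
The surface balance (absorbed SW + ε·downward IR = σT_s⁴) with T_a⁴ = T_s⁴/2 reduces to T_s = T_e·[2/(2−ε)]^¼ = 79.23 K.
T_s − T_e = 79.23 − 75.28 = 3.950 K.

4 K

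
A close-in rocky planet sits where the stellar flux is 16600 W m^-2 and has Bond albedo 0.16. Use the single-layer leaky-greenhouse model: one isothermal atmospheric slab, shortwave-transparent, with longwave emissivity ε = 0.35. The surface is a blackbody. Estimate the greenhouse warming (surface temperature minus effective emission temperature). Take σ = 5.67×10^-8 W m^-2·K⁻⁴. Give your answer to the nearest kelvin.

At the top of the atmosphere, σT_e⁴ = S(1−α)/4 = 3486 W m^-2, giving T_e = 498.0 K.
The surface balance (absorbed SW + ε·downward IR = σT_s⁴) with T_a⁴ = T_s⁴/2 reduces to T_s = T_e·[2/(2−ε)]^¼ = 522.5 K.
T_s − T_e = 522.5 − 498.0 = 24.53 K.

25 K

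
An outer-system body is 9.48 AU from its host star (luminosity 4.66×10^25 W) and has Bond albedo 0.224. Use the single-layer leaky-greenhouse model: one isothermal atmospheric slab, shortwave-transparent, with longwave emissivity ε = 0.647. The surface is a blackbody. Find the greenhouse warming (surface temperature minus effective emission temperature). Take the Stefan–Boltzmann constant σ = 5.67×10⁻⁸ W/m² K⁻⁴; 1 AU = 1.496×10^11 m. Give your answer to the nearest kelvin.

Orbital distance: d = 9.48 AU = 1.418×10^12 m.
S = L/(4πd²) = 1.844 W/m².
At the top of the atmosphere, σT_e⁴ = S(1−α)/4 = 0.3577 W/m², giving T_e = 50.12 K.
Surface balance with a leaky layer gives σT_s⁴ = σT_e⁴·2/(2−ε), so T_s = T_e·[2/(2−0.647)]^(1/4) = 55.26 K.
The atmosphere warms the surface by 5.144 K.

5 K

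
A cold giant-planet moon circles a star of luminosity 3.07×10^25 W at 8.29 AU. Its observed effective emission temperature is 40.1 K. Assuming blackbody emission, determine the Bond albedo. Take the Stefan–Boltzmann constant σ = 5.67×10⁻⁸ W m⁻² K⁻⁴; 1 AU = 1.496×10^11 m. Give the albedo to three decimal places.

0.631

Orbital distance: d = 8.29 AU = 1.240×10^12 m.
S = L/(4πd²) = 1.588 W m⁻².
Energy balance: S(1−α)/4 = σT⁴, so 1−α = 4σT⁴/S.
4σT⁴ = 4·5.67×10⁻⁸·(40.1)⁴ = 0.5864 W m⁻².
Hence α = 1 − 0.5864/1.588 = 0.6308.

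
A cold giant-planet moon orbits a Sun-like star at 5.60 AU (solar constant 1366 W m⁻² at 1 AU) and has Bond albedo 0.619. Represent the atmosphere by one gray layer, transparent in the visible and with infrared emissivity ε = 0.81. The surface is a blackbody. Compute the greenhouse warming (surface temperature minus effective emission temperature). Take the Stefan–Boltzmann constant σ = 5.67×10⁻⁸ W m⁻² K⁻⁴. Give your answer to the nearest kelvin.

Flux at the orbit: S = 1366/(5.60)² = 43.56 W m⁻².
Effective emission temperature (TOA balance): σT_e⁴ = S(1−α)/4 = 4.149 W m⁻² → T_e = 92.49 K.
For a single slab of emissivity ε, T_s⁴ = 2T_e⁴/(2−ε); thus T_s = 92.49·(1.681)^(1/4) = 105.3 K.
The atmosphere warms the surface by 12.82 K.

13 kelvin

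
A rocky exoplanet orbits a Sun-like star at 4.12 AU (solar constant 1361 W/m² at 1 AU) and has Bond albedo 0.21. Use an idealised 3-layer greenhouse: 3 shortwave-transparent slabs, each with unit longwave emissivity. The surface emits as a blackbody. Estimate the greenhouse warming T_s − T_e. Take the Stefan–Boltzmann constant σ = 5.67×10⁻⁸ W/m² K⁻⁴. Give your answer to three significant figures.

53.5 kelvin

By the inverse-square law, S = 1361/4.12² = 80.18 W/m².
Top-of-atmosphere balance: σT_e⁴ = S(1−α)/4 = 15.84 W/m² → T_e = 129.3 K.
T_s = (N+1)^(1/4)·T_e = 182.8 K.
Warming: T_s − T_e = 53.55 K.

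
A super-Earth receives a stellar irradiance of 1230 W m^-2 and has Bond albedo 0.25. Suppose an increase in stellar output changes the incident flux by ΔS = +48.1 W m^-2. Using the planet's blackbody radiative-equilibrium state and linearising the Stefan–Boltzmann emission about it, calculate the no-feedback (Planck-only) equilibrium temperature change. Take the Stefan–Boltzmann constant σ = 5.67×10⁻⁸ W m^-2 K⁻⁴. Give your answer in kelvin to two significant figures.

Reference equilibrium: T_e = [S(1−α)/(4σ)]^(1/4) = 252.5 K.
ΔF = Δ[S(1−α)]/4 = (1−0.25)·+48.1/4 = 9.019 W m^-2.
Linearising σT⁴ gives d(σT⁴)/dT = 4σT_e³ = 3.653 W m^-2 per K.
ΔT₀ = ΔF/λ_P = 9.019/3.653 = 2.47 K.

2.5 kelvin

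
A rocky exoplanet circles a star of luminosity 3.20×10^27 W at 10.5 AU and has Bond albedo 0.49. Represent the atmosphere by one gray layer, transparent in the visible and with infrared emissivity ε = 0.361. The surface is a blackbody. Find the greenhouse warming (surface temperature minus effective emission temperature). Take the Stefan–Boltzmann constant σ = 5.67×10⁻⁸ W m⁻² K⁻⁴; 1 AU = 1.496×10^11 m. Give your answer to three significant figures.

6.30 K

d = 10.5 × 1.496×10^11 m = 1.571×10^12 m.
Flux at the orbit: S = L/(4πd²) = 3.20×10^27/(4π·(1.57×10^12)²) = 103.2 W m⁻².
Effective emission temperature (TOA balance): σT_e⁴ = S(1−α)/4 = 13.16 W m⁻² → T_e = 123.4 K.
The surface balance (absorbed SW + ε·downward IR = σT_s⁴) with T_a⁴ = T_s⁴/2 reduces to T_s = T_e·[2/(2−ε)]^¼ = 129.7 K.
Greenhouse warming: T_s − T_e = 6.298 K.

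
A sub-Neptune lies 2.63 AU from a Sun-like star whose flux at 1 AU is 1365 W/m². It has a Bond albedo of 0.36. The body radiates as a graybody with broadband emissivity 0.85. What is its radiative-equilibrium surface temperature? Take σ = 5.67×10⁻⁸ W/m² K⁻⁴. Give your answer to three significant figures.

160 kelvin

Flux at the orbit: S = 1365/(2.63)² = 197.3 W/m².
Averaging over the sphere, the absorbed flux is S(1−α)/4 = 31.57 W/m².
Equating to εσT⁴ with ε = 0.85: T = (31.57/0.85σ)^(1/4) = 160.0 K.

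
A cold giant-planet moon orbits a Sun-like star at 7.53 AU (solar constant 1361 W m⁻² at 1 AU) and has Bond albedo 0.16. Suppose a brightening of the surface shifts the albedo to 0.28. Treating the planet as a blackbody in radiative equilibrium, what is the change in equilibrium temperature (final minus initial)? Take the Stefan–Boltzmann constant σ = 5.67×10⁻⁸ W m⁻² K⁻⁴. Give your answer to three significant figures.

Irradiance scales as 1/d², so S = 1361 W m⁻² × (1/7.53)² = 24.00 W m⁻².
With α = 0.16, T₁ = 97.10 K.
After:  T₂ = [24.00·0.72/(4σ)]^(1/4) = 93.43 K.
ΔT = T₂ − T₁ = -3.671 K.

-3.67 kelvin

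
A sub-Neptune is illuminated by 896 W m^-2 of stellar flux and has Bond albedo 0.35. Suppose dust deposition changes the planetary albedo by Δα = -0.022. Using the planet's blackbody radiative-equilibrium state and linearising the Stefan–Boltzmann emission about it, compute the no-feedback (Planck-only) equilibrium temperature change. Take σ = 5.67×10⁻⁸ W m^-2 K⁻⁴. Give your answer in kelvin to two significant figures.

The baseline emission temperature is T_e = 225.1 K.
ΔF = −(S/4)Δα = −(896.0/4)×(-0.022) = 4.928 W m^-2.
Linearising σT⁴ gives d(σT⁴)/dT = 4σT_e³ = 2.587 W m^-2 per K.
So ΔT₀ = 4.928/2.587 = 1.90 K.

1.9 K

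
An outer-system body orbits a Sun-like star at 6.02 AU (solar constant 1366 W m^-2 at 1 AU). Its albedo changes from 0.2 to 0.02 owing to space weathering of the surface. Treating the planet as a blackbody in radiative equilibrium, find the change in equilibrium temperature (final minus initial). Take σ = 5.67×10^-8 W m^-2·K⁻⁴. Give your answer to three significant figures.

5.59 kelvin

By the inverse-square law, S = 1366/6.02² = 37.69 W m^-2.
Initial: T₁ = [S(1−0.2)/(4σ)]^(1/4) = 107.4 K.
With α = 0.02, T₂ = 113.0 K.
ΔT = T₂ − T₁ = 5.589 K.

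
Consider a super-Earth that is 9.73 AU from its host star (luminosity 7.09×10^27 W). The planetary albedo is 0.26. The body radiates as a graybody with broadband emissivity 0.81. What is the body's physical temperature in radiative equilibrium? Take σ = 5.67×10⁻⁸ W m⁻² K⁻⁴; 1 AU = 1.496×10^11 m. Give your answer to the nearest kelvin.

d = 9.73 × 1.496×10^11 m = 1.456×10^12 m.
Spreading L over a sphere of radius d: S = 7.09×10^27/(4π·1.46×10^12²) = 266.3 W m⁻².
Averaging over the sphere, the absorbed flux is S(1−α)/4 = 49.26 W m⁻².
Equating to εσT⁴ with ε = 0.81: T = (49.26/0.81σ)^(1/4) = 181.0 K.

181 kelvin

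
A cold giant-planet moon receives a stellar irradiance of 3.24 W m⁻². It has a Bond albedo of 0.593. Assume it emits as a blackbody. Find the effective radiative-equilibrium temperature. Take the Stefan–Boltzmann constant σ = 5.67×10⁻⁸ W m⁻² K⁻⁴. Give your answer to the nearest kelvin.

Averaging over the sphere, the absorbed flux is S(1−α)/4 = 0.3297 W m⁻².
In equilibrium σT⁴ equals this, so T = 49.10 K.

49 kelvin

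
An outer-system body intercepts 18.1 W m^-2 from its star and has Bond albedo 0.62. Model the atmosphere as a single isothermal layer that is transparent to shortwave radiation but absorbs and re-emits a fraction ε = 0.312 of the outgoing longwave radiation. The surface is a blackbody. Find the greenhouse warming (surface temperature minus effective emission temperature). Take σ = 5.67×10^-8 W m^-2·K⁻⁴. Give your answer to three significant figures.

At the top of the atmosphere, σT_e⁴ = S(1−α)/4 = 1.720 W m^-2, giving T_e = 74.21 K.
For a single slab of emissivity ε, T_s⁴ = 2T_e⁴/(2−ε); thus T_s = 74.21·(1.185)^(1/4) = 77.42 K.
T_s − T_e = 77.42 − 74.21 = 3.214 K.

3.21 K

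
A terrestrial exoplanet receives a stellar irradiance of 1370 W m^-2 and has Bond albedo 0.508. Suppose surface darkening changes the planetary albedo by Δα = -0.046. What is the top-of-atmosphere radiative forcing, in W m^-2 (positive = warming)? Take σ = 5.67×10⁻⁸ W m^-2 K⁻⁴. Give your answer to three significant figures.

15.8 W m^-2

ΔF = −(S/4)Δα = −(1370/4)×(-0.046) = 15.75 W m^-2.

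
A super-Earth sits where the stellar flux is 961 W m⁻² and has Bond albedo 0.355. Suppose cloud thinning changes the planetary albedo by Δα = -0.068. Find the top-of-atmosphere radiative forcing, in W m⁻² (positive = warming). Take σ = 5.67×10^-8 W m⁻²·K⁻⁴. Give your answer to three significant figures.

ΔF = −(S/4)Δα = −(961.0/4)×(-0.068) = 16.34 W m⁻².

16.3 W m⁻²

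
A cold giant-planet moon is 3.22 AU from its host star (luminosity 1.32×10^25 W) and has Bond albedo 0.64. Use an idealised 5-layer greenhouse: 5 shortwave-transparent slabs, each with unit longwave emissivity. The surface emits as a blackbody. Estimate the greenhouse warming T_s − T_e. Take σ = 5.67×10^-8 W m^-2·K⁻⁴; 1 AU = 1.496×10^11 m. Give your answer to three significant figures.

29.3 kelvin

d = 3.22 × 1.496×10^11 m = 4.817×10^11 m.
Flux at the orbit: S = L/(4πd²) = 1.32×10^25/(4π·(4.82×10^11)²) = 4.527 W m^-2.
OLR = S(1−α)/4 = 0.4074 W m^-2; the top layer radiates at T_e = 51.77 K.
T_s = (N+1)^(1/4)·T_e = 81.03 K.
So the greenhouse effect raises the surface by 81.03 − 51.77 = 29.26 K.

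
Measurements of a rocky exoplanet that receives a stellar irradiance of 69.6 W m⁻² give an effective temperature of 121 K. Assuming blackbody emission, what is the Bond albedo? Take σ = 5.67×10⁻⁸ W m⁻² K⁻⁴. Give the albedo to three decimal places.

Energy balance: S(1−α)/4 = σT⁴, so 1−α = 4σT⁴/S.
4σT⁴ = 4·5.67×10⁻⁸·(121)⁴ = 48.62 W m⁻².
1−α = 48.62/69.60 = 0.6985, so α = 0.3015.

0.301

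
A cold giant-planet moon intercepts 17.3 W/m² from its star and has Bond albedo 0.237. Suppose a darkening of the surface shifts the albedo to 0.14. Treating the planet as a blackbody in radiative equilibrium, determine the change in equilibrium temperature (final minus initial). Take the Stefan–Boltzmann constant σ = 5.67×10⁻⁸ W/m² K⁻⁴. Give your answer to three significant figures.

2.65 kelvin

Before: T₁ = [17.30·0.763/(4σ)]^(1/4) = 87.34 K.
After:  T₂ = [17.30·0.86/(4σ)]^(1/4) = 90.00 K.
Change: 90.00 − 87.34 = 2.653 K.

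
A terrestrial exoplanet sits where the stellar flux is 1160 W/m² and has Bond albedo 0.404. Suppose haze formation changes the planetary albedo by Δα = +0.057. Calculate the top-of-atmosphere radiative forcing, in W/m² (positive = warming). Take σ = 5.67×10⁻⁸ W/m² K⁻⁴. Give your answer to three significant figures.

ΔF = −(S/4)Δα = −(1160/4)×(+0.057) = -16.53 W/m².

-16.5 W/m²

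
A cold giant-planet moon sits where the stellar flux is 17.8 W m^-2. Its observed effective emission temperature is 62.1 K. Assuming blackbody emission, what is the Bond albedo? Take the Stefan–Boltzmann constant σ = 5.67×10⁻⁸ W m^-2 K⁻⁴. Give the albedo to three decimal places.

Energy balance: S(1−α)/4 = σT⁴, so 1−α = 4σT⁴/S.
4σT⁴ = 4·5.67×10⁻⁸·(62.1)⁴ = 3.373 W m^-2.
1−α = 3.373/17.80 = 0.1895, so α = 0.8105.

0.811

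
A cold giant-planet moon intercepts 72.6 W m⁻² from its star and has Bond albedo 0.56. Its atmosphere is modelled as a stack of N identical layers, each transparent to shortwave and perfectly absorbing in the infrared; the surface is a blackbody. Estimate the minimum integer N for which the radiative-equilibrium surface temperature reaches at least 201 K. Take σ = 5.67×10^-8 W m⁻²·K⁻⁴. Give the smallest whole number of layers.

The effective emission temperature is T_e = [S(1−α)/(4σ)]^¼ = 108.9 K.
Need (N+1)T_e⁴ ≥ T_s⁴, i.e. N+1 ≥ (201/108.9)⁴ = 11.589.
Rounding up, N = 11.

11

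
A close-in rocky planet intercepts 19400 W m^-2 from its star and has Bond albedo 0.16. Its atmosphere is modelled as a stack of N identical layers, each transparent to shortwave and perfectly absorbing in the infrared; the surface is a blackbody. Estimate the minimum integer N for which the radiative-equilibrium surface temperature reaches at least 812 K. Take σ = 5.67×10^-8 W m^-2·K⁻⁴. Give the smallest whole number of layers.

Top-of-atmosphere balance: σT_e⁴ = S(1−α)/4 = 4074 W m^-2 → T_e = 517.7 K.
Need (N+1)T_e⁴ ≥ T_s⁴, i.e. N+1 ≥ (812/517.7)⁴ = 6.050.
The minimum whole number is N = 6.

6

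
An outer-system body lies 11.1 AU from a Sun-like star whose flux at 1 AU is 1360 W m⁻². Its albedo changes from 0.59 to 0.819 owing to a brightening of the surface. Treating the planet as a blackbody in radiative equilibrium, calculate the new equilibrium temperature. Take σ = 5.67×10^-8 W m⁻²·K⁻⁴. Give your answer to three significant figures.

54.5 K

By the inverse-square law, S = 1360/11.1² = 11.04 W m⁻².
With the new albedo, S(1−α₂)/4 = 0.4995 W m⁻², so T₂ = 54.48 K.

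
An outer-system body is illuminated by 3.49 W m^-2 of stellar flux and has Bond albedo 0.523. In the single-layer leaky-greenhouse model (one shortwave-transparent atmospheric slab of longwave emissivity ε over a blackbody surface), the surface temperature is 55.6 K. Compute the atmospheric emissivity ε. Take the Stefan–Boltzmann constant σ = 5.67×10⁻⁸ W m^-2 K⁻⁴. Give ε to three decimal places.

0.464

First, T_e = [3.490·(1−0.523)/(4σ)]^(1/4) = 52.05 K.
Inverting T_s⁴ = 2T_e⁴/(2−ε): (T_e/T_s)⁴ = 0.7681, so ε = 2(1 − 0.7681) = 0.4639.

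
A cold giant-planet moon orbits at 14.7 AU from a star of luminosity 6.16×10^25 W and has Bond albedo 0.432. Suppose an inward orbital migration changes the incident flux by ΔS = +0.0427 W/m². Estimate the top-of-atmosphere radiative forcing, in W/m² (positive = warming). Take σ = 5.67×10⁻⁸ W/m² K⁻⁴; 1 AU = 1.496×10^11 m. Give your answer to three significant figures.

d = 14.7 × 1.496×10^11 m = 2.199×10^12 m.
S = L/(4πd²) = 1.014 W/m².
Only a fraction (1−α) is absorbed and it's spread over 4πR², so ΔF = (1−α)ΔS/4 = 0.006063 W/m².

0.00606 W/m²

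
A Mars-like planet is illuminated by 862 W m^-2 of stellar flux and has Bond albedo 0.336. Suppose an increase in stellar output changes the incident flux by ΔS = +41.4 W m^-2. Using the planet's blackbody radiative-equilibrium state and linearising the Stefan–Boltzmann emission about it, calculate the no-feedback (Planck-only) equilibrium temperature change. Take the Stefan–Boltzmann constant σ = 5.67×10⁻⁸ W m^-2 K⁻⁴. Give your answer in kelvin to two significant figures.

2.7 K

The baseline emission temperature is T_e = 224.1 K.
TOA radiative forcing: ΔF = (1−α)ΔS/4 = 0.664·(+41.4)/4 = 6.872 W m^-2.
The Planck feedback parameter is 4σT_e³ = 2.554 W m^-2/K.
ΔT₀ = ΔF/λ_P = 6.872/2.554 = 2.69 K.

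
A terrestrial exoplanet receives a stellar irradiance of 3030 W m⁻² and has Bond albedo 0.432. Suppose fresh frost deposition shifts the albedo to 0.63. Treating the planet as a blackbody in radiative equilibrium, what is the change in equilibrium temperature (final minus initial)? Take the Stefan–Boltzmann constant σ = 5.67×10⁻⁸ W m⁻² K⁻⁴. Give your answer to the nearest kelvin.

Initial: T₁ = [S(1−0.432)/(4σ)]^(1/4) = 295.1 K.
Final:   T₂ = [S(1−0.63)/(4σ)]^(1/4) = 265.2 K.
ΔT = T₂ − T₁ = -29.99 K.

-30 K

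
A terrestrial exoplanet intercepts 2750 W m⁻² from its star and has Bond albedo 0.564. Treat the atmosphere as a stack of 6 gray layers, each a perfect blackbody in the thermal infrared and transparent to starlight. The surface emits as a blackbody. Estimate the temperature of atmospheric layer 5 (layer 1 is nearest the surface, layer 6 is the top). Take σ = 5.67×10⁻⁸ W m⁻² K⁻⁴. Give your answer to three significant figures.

Top-of-atmosphere balance: σT_e⁴ = S(1−α)/4 = 299.8 W m⁻² → T_e = 269.6 K.
The net upward flux σT_e⁴ is constant between every pair of levels, so T_k⁴ = (N+1−k)T_e⁴.
With k = 5: T_5 = (6+1−5)^¼·269.6 K = 320.7 K.

321 kelvin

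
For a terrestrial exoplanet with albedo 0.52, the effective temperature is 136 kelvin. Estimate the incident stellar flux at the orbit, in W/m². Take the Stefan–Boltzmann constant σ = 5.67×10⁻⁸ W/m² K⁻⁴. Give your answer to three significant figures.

162 W/m²

From S(1−α)/4 = σT⁴: S = 4σT⁴/(1−α).
σT⁴ = 5.67×10⁻⁸·(136)⁴ = 19.40 W/m².
S = 4·19.40/0.48 = 161.6 W/m².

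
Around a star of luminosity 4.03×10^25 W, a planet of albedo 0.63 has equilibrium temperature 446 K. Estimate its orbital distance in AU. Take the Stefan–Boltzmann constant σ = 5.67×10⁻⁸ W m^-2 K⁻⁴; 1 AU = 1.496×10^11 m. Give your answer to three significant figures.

The flux needed for this T is 4σT⁴/(1−0.63) = 24250 W m^-2.
S = L/(4πd²) → d = √(L/4πS) = √(4.03×10^25/(4π·24250)) = 1.150×10^10 m = 0.07686 AU.

0.0769 AU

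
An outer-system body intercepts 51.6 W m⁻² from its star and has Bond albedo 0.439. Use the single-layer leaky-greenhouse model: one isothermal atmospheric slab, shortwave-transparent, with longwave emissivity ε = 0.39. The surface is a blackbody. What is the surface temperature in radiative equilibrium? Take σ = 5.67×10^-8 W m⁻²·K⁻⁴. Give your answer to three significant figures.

Effective emission temperature (TOA balance): σT_e⁴ = S(1−α)/4 = 7.237 W m⁻² → T_e = 106.3 K.
Surface balance with a leaky layer gives σT_s⁴ = σT_e⁴·2/(2−ε), so T_s = T_e·[2/(2−0.39)]^(1/4) = 112.2 K.

112 kelvin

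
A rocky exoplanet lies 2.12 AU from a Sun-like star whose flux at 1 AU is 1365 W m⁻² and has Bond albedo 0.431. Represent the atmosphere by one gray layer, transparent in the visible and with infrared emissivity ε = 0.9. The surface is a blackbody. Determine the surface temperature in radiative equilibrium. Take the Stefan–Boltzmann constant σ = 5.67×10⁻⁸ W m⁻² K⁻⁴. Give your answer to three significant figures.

Irradiance scales as 1/d², so S = 1365 W m⁻² × (1/2.12)² = 303.7 W m⁻².
The planet radiates to space at T_e = [S(1−α)/(4σ)]^(1/4) = 166.1 K.
The surface balance (absorbed SW + ε·downward IR = σT_s⁴) with T_a⁴ = T_s⁴/2 reduces to T_s = T_e·[2/(2−ε)]^¼ = 192.9 K.

193 K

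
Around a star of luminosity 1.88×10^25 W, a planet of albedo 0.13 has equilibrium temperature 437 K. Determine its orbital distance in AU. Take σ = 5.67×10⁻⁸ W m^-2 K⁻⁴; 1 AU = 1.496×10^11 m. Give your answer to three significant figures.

Required flux: S = 4σT⁴/(1−α) = 9507 W m^-2.
S = L/(4πd²) → d = √(L/4πS) = √(1.88×10^25/(4π·9507)) = 1.254×10^10 m = 0.08385 AU.

0.0839 AU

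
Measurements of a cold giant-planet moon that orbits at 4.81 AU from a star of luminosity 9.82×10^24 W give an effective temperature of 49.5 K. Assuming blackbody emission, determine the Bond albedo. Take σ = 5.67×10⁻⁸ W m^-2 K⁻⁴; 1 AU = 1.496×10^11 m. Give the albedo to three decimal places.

0.098

Orbital distance: d = 4.81 AU = 7.196×10^11 m.
Flux at the orbit: S = L/(4πd²) = 9.82×10^24/(4π·(7.20×10^11)²) = 1.509 W m^-2.
From σT⁴ = S(1−α)/4 we invert for α: 1−α = 4σT⁴/S.
σT⁴ = 0.3404 W m^-2, so 4σT⁴ = 1.362 W m^-2.
1−α = 1.362/1.509 = 0.9022, so α = 0.0978.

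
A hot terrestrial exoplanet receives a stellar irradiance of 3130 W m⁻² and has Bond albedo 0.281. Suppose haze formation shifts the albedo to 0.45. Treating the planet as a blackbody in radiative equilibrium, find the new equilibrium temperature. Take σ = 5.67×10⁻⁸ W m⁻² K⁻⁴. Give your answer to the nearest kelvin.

295 K

T₂ = [S(1−α₂)/(4σ)]^(1/4) = [3130·0.55/(4σ)]^(1/4) = 295.2 K.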